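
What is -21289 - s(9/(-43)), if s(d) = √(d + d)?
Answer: -21289 - 3*I*√86/43 ≈ -21289.0 - 0.647*I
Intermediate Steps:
s(d) = √2*√d (s(d) = √(2*d) = √2*√d)
-21289 - s(9/(-43)) = -21289 - √2*√(9/(-43)) = -21289 - √2*√(9*(-1/43)) = -21289 - √2*√(-9/43) = -21289 - √2*3*I*√43/43 = -21289 - 3*I*√86/43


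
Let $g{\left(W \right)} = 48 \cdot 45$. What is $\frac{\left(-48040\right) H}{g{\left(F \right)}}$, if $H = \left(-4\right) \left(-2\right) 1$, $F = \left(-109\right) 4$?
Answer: $- \frac{4804}{27} \approx -177.93$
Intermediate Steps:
$F = -436$
$g{\left(W \right)} = 2160$
$H = 8$ ($H = 8 \cdot 1 = 8$)
$\frac{\left(-48040\right) H}{g{\left(F \right)}} = \frac{\left(-48040\right) 8}{2160} = \left(-384320\right) \frac{1}{2160} = - \frac{4804}{27}$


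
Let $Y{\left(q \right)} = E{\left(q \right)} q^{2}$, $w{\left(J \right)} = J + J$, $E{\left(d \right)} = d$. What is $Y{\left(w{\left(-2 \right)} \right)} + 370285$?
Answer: $370221$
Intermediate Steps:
$w{\left(J \right)} = 2 J$
$Y{\left(q \right)} = q^{3}$ ($Y{\left(q \right)} = q q^{2} = q^{3}$)
$Y{\left(w{\left(-2 \right)} \right)} + 370285 = \left(2 \left(-2\right)\right)^{3} + 370285 = \left(-4\right)^{3} + 370285 = -64 + 370285 = 370221$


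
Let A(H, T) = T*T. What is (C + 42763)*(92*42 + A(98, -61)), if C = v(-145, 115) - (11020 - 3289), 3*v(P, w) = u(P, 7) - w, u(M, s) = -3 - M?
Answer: 265785985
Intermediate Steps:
v(P, w) = -1 - P/3 - w/3 (v(P, w) = ((-3 - P) - w)/3 = (-3 - P - w)/3 = -1 - P/3 - w/3)
A(H, T) = T**2
C = -7722 (C = (-1 - 1/3*(-145) - 1/3*115) - (11020 - 3289) = (-1 + 145/3 - 115/3) - 1*7731 = 9 - 7731 = -7722)
(C + 42763)*(92*42 + A(98, -61)) = (-7722 + 42763)*(92*42 + (-61)**2) = 35041*(3864 + 3721) = 35041*7585 = 265785985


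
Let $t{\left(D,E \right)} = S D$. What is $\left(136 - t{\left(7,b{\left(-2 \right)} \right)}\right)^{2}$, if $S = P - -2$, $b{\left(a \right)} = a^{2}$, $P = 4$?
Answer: $8836$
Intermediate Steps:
$S = 6$ ($S = 4 - -2 = 4 + 2 = 6$)
$t{\left(D,E \right)} = 6 D$
$\left(136 - t{\left(7,b{\left(-2 \right)} \right)}\right)^{2} = \left(136 - 6 \cdot 7\right)^{2} = \left(136 - 42\right)^{2} = 94^{2} = 8836$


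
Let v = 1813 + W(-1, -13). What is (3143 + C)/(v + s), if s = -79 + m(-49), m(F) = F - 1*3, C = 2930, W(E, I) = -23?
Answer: 6073/1659 ≈ 3.6606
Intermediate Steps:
v = 1790 (v = 1813 - 23 = 1790)
m(F) = -3 + F (m(F) = F - 3 = -3 + F)
s = -131 (s = -79 + (-3 - 49) = -79 - 52 = -131)
(3143 + C)/(v + s) = (3143 + 2930)/(1790 - 131) = 6073/1659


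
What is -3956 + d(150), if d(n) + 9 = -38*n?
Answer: -9665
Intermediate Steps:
d(n) = -9 - 38*n
-3956 + d(150) = -3956 + (-9 - 38*150) = -3956 + (-9 - 5700) = -3956 - 5709 = -9665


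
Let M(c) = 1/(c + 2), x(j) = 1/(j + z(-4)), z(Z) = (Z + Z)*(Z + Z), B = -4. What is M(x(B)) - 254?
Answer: -30674/121 ≈ -253.50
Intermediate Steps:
z(Z) = 4*Z**2 (z(Z) = (2*Z)*(2*Z) = 4*Z**2)
x(j) = 1/(64 + j) (x(j) = 1/(j + 4*(-4)**2) = 1/(j + 4*16) = 1/(j + 64) = 1/(64 + j))
M(c) = 1/(2 + c)
M(x(B)) - 254 = 1/(2 + 1/(64 - 4)) - 254 = 1/(2 + 1/60) - 254 = 1/(121/60) - 254 = 60/121 - 254 = -30674/121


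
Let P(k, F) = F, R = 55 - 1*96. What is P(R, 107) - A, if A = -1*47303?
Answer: 47410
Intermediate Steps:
R = -41 (R = 55 - 96 = -41)
A = -47303
P(R, 107) - A = 107 - 1*(-47303) = 107 + 47303 = 47410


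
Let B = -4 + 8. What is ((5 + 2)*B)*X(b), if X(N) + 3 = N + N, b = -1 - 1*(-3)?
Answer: 28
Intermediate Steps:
b = 2 (b = -1 + 3 = 2)
X(N) = -3 + 2*N (X(N) = -3 + (N + N) = -3 + 2*N)
B = 4
((5 + 2)*B)*X(b) = ((5 + 2)*4)*(-3 + 2*2) = (7*4)*(-3 + 4) = 28*1 = 28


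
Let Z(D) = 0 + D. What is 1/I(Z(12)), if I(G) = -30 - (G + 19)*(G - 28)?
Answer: 1/466 ≈ 0.0021459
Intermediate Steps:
Z(D) = D
I(G) = -30 - (-28 + G)*(19 + G) (I(G) = -30 - (19 + G)*(-28 + G) = -30 - (-28 + G)*(19 + G))
1/I(Z(12)) = 1/(502 - 1*12² + 9*12) = 1/(502 - 1*144 + 108) = 1/(502 - 144 + 108) = 1/466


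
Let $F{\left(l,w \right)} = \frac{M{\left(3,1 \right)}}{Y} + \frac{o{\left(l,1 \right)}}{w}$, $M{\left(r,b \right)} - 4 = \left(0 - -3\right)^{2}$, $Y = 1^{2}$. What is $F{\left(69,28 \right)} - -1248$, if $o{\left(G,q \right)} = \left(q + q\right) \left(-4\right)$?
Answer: $\frac{8825}{7} \approx 1260.7$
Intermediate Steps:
$Y = 1$
$o{\left(G,q \right)} = - 8 q$ ($o{\left(G,q \right)} = 2 q \left(-4\right) = - 8 q$)
$M{\left(r,b \right)} = 13$ ($M{\left(r,b \right)} = 4 + \left(0 - -3\right)^{2} = 4 + \left(0 + 3\right)^{2} = 4 + 3^{2} = 4 + 9 = 13$)
$F{\left(l,w \right)} = 13 - \frac{8}{w}$ ($F{\left(l,w \right)} = \frac{13}{1} + \frac{\left(-8\right) 1}{w} = 13 \cdot 1 - \frac{8}{w} = 13 - \frac{8}{w}$)
$F{\left(69,28 \right)} - -1248 = \left(13 - \frac{8}{28}\right) - -1248 = \left(13 - \frac{2}{7}\right) + 1248 = \frac{89}{7} + 1248 = \frac{8825}{7}$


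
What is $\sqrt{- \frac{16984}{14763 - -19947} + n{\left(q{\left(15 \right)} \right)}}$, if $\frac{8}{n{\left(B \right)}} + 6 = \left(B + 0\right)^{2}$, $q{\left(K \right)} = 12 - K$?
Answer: $\frac{2 \sqrt{18216965}}{5785} \approx 1.4756$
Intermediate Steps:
$n{\left(B \right)} = \frac{8}{-6 + B^{2}}$ ($n{\left(B \right)} = \frac{8}{-6 + \left(B + 0\right)^{2}} = \frac{8}{-6 + B^{2}}$)
$\sqrt{- \frac{16984}{14763 - -19947} + n{\left(q{\left(15 \right)} \right)}} = \sqrt{- \frac{16984}{14763 - -19947} + \frac{8}{-6 + \left(12 - 15\right)^{2}}} = \sqrt{- \frac{16984}{14763 + 19947} + \frac{8}{-6 + \left(12 - 15\right)^{2}}} = \sqrt{- \frac{16984}{34710} + \frac{8}{-6 + \left(-3\right)^{2}}} = \sqrt{\left(-16984\right) \frac{1}{34710} + \frac{8}{-6 + 9}} = \sqrt{- \frac{8492}{17355} + \frac{8}{3}} = \sqrt{\frac{12596}{5785}} = \frac{2 \sqrt{18216965}}{5785}$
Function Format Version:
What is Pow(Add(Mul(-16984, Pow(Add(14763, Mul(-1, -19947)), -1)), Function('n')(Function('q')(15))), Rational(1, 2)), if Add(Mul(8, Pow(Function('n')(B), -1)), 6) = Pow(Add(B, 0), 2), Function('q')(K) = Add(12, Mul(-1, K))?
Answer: Mul(Rational(2, 5785), Pow(18216965, Rational(1, 2))) ≈ 1.4756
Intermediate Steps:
Function('n')(B) = Mul(8, Pow(Add(-6, Pow(B, 2)), -1)) (Function('n')(B) = Mul(8, Pow(Add(-6, Pow(Add(B, 0), 2)), -1)) = Mul(8, Pow(Add(-6, Pow(B, 2)), -1)))
Pow(Add(Mul(-16984, Pow(Add(14763, Mul(-1, -19947)), -1)), Function('n')(Function('q')(15))), Rational(1, 2)) = Pow(Add(Mul(-16984, Pow(Add(14763, Mul(-1, -19947)), -1)), Mul(8, Pow(Add(-6, Pow(Add(12, Mul(-1, 15)), 2)), -1))), Rational(1, 2)) = Pow(Add(Mul(-16984, Pow(Add(14763, 19947), -1)), Mul(8, Pow(Add(-6, Pow(Add(12, -15), 2)), -1))), Rational(1, 2)) = Pow(Add(Mul(-16984, Pow(34710, -1)), Mul(8, Pow(Add(-6, Pow(-3, 2)), -1))), Rational(1, 2)) = Pow(Add(Mul(-16984, Rational(1, 34710)), Mul(8, Pow(Add(-6, 9), -1))), Rational(1, 2)) = Pow(Add(Rational(-8492, 17355), Mul(8, Pow(3, -1))), Rational(1, 2)) = Pow(Add(Rational(-8492, 17355), Mul(8, Rational(1, 3))), Rational(1, 2)) = Pow(Add(Rational(-8492, 17355), Rational(8, 3)), Rational(1, 2)) = Pow(Rational(12596, 5785), Rational(1, 2)) = Mul(Rational(2, 5785), Pow(18216965, Rational(1, 2)))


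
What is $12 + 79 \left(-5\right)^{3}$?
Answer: $-9863$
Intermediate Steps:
$12 + 79 \left(-5\right)^{3} = 12 + 79 \left(-125\right) = 12 - 9875 = -9863$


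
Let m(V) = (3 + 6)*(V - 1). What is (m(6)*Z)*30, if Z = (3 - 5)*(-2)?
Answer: 5400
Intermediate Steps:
m(V) = -9 + 9*V (m(V) = 9*(-1 + V) = -9 + 9*V)
Z = 4 (Z = -2*(-2) = 4)
(m(6)*Z)*30 = ((-9 + 9*6)*4)*30 = ((-9 + 54)*4)*30 = (45*4)*30 = 180*30 = 5400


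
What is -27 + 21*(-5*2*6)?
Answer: -1287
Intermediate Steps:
-27 + 21*(-5*2*6) = -27 + 21*(-10*6) = -27 + 21*(-60) = -27 - 1260 = -1287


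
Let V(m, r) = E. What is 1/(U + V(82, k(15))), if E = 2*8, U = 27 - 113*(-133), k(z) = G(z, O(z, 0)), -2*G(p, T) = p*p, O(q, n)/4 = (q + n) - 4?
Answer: 1/15072 ≈ 6.6348e-5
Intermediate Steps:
O(q, n) = -16 + 4*n + 4*q (O(q, n) = 4*((q + n) - 4) = 4*((n + q) - 4) = 4*(-4 + n + q) = -16 + 4*n + 4*q)
G(p, T) = -p²/2 (G(p, T) = -p*p/2 = -p²/2)
k(z) = -z²/2
U = 15056 (U = 27 + 15029 = 15056)
E = 16
V(m, r) = 16
1/(U + V(82, k(15))) = 1/(15056 + 16) = 1/15072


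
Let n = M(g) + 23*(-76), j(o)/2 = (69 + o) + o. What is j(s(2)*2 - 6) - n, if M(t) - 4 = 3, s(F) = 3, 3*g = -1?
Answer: 1879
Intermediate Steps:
g = -⅓ (g = (⅓)*(-1) = -⅓ ≈ -0.33333)
M(t) = 7 (M(t) = 4 + 3 = 7)
j(o) = 138 + 4*o (j(o) = 2*((69 + o) + o) = 2*(69 + 2*o) = 138 + 4*o)
n = -1741 (n = 7 + 23*(-76) = 7 - 1748 = -1741)
j(s(2)*2 - 6) - n = (138 + 4*(3*2 - 6)) - 1*(-1741) = (138 + 4*(6 - 6)) + 1741 = (138 + 4*0) + 1741 = (138 + 0) + 1741 = 138 + 1741 = 1879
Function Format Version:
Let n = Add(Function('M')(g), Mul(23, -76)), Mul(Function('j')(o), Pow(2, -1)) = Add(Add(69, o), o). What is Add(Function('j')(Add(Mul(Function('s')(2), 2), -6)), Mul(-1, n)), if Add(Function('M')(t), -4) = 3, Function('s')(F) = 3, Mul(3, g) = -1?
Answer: 1879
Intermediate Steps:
g = Rational(-1, 3) (g = Mul(Rational(1, 3), -1) = Rational(-1, 3) ≈ -0.33333)
Function('M')(t) = 7 (Function('M')(t) = Add(4, 3) = 7)
Function('j')(o) = Add(138, Mul(4, o)) (Function('j')(o) = Mul(2, Add(Add(69, o), o)) = Mul(2, Add(69, Mul(2, o))) = Add(138, Mul(4, o)))
n = -1741 (n = Add(7, Mul(23, -76)) = Add(7, -1748) = -1741)
Add(Function('j')(Add(Mul(Function('s')(2), 2), -6)), Mul(-1, n)) = Add(Add(138, Mul(4, Add(Mul(3, 2), -6))), Mul(-1, -1741)) = Add(Add(138, Mul(4, Add(6, -6))), 1741) = Add(Add(138, Mul(4, 0)), 1741) = Add(Add(138, 0), 1741) = Add(138, 1741) = 1879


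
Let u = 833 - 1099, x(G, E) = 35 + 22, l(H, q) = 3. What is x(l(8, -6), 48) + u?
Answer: -209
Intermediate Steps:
x(G, E) = 57
u = -266
x(l(8, -6), 48) + u = 57 - 266 = -209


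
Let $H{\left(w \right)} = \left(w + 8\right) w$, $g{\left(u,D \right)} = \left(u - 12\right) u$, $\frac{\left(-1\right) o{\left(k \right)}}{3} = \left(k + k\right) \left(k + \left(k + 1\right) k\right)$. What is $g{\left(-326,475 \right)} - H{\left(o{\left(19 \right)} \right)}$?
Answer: $-2068502120$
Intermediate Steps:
$o{\left(k \right)} = - 6 k \left(k + k \left(1 + k\right)\right)$ ($o{\left(k \right)} = - 3 \left(k + k\right) \left(k + \left(k + 1\right) k\right) = - 3 \cdot 2 k \left(k + \left(1 + k\right) k\right) = - 3 \cdot 2 k \left(k + k \left(1 + k\right)\right) = - 6 k \left(k + k \left(1 + k\right)\right)$)
$g{\left(u,D \right)} = u \left(-12 + u\right)$ ($g{\left(u,D \right)} = \left(-12 + u\right) u = u \left(-12 + u\right)$)
$H{\left(w \right)} = w \left(8 + w\right)$ ($H{\left(w \right)} = \left(8 + w\right) w = w \left(8 + w\right)$)
$g{\left(-326,475 \right)} - H{\left(o{\left(19 \right)} \right)} = - 326 \left(-12 - 326\right) - 6 \cdot 19^{2} \left(-2 - 19\right) \left(8 + 6 \cdot 19^{2} \left(-2 - 19\right)\right) = \left(-326\right) \left(-338\right) - 6 \cdot 361 \left(-2 - 19\right) \left(8 + 6 \cdot 361 \left(-2 - 19\right)\right) = 110188 - 6 \cdot 361 \left(-21\right) \left(8 + 6 \cdot 361 \left(-21\right)\right) = 110188 - - 45486 \left(8 - 45486\right) = 110188 - \left(-45486\right) \left(-45478\right) = 110188 - 2068612308 = -2068502120$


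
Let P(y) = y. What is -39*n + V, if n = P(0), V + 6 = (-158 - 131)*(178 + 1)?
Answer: -51737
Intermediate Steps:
V = -51737 (V = -6 + (-158 - 131)*(178 + 1) = -6 - 289*179 = -6 - 51731 = -51737)
n = 0
-39*n + V = -39*0 - 51737 = 0 - 51737 = -51737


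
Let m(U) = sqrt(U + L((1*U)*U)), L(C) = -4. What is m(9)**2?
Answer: 5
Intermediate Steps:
m(U) = sqrt(-4 + U) (m(U) = sqrt(U - 4) = sqrt(-4 + U))
m(9)**2 = (sqrt(-4 + 9))**2 = (sqrt(5))**2 = 5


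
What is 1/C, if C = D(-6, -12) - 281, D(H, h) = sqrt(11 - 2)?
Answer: -1/278 ≈ -0.0035971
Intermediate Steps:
D(H, h) = 3 (D(H, h) = sqrt(9) = 3)
C = -278 (C = 3 - 281 = -278)
1/C = 1/(-278) = -1/278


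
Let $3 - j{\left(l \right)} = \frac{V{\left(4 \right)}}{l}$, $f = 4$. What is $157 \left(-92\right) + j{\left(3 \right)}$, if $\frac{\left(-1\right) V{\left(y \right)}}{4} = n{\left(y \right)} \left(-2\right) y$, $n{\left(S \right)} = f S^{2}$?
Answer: $- \frac{45371}{3} \approx -15124.0$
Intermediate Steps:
$n{\left(S \right)} = 4 S^{2}$
$V{\left(y \right)} = 32 y^{3}$ ($V{\left(y \right)} = - 4 \cdot 4 y^{2} \left(-2\right) y = - 4 - 8 y^{2} y = - 4 \left(- 8 y^{3}\right) = 32 y^{3}$)
$j{\left(l \right)} = 3 - \frac{2048}{l}$ ($j{\left(l \right)} = 3 - \frac{32 \cdot 4^{3}}{l} = 3 - \frac{32 \cdot 64}{l} = 3 - \frac{2048}{l}$)
$157 \left(-92\right) + j{\left(3 \right)} = 157 \left(-92\right) + \left(3 - \frac{2048}{3}\right) = -14444 + \left(3 - \frac{2048}{3}\right) = -14444 - \frac{2039}{3} = - \frac{45371}{3}$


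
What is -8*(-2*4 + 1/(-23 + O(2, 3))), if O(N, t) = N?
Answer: 1352/21 ≈ 64.381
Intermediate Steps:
-8*(-2*4 + 1/(-23 + O(2, 3))) = -8*(-2*4 + 1/(-23 + 2)) = -8*(-8 + 1/(-21)) = -8*(-8 - 1/21) = -8*(-169/21) = 1352/21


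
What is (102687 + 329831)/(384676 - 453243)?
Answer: -432518/68567 ≈ -6.3080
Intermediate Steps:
(102687 + 329831)/(384676 - 453243) = 432518/(-68567) = 432518*(-1/68567) = -432518/68567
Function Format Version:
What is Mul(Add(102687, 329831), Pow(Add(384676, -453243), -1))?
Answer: Rational(-432518, 68567) ≈ -6.3080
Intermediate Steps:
Mul(Add(102687, 329831), Pow(Add(384676, -453243), -1)) = Mul(432518, Pow(-68567, -1)) = Mul(432518, Rational(-1, 68567)) = Rational(-432518, 68567)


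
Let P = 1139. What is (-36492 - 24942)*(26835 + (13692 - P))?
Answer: -2419762392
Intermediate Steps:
(-36492 - 24942)*(26835 + (13692 - P)) = (-36492 - 24942)*(26835 + (13692 - 1*1139)) = -61434*(26835 + (13692 - 1139)) = -61434*(26835 + 12553) = -61434*39388 = -2419762392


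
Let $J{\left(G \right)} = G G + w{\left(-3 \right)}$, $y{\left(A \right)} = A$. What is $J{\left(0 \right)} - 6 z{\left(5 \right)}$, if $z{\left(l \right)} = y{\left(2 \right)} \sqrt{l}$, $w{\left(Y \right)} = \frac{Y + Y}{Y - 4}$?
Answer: $\frac{6}{7} - 12 \sqrt{5} \approx -25.976$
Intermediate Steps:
$w{\left(Y \right)} = \frac{2 Y}{-4 + Y}$
$J{\left(G \right)} = \frac{6}{7} + G^{2}$ ($J{\left(G \right)} = G G + 2 \left(-3\right) \frac{1}{-4 - 3} = G^{2} + 2 \left(-3\right) \frac{1}{-7} = G^{2} + 2 \left(-3\right) \left(- \frac{1}{7}\right) = G^{2} + \frac{6}{7} = \frac{6}{7} + G^{2}$)
$z{\left(l \right)} = 2 \sqrt{l}$
$J{\left(0 \right)} - 6 z{\left(5 \right)} = \left(\frac{6}{7} + 0^{2}\right) - 6 \cdot 2 \sqrt{5} = \left(\frac{6}{7} + 0\right) - 12 \sqrt{5} = \frac{6}{7} - 12 \sqrt{5}$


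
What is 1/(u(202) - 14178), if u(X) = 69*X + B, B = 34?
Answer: -1/206 ≈ -0.0048544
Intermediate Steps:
u(X) = 34 + 69*X (u(X) = 69*X + 34 = 34 + 69*X)
1/(u(202) - 14178) = 1/((34 + 69*202) - 14178) = 1/((34 + 13938) - 14178) = 1/(13972 - 14178) = 1/(-206) = -1/206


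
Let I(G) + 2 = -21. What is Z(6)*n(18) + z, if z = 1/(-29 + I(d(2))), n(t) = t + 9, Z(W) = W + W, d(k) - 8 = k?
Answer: 16847/52 ≈ 323.98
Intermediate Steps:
d(k) = 8 + k
I(G) = -23 (I(G) = -2 - 21 = -23)
Z(W) = 2*W
n(t) = 9 + t
z = -1/52 (z = 1/(-29 - 23) = 1/(-52) = -1/52 ≈ -0.019231)
Z(6)*n(18) + z = (2*6)*(9 + 18) - 1/52 = 12*27 - 1/52 = 324 - 1/52 = 16847/52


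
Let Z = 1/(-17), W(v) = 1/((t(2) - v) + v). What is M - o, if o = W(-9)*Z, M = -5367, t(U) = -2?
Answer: -182479/34 ≈ -5367.0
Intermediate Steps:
W(v) = -1/2 (W(v) = 1/((-2 - v) + v) = 1/(-2) = -1/2)
Z = -1/17 ≈ -0.058824
o = 1/34 (o = -1/2*(-1/17) = 1/34 ≈ 0.029412)
M - o = -5367 - 1*1/34 = -5367 - 1/34 = -182479/34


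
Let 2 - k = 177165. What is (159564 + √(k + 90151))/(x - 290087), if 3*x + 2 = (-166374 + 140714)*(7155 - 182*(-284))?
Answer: -53188/167864627 - 2*I*√2417/167864627 ≈ -0.00031685 - 5.8575e-7*I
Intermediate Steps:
k = -177163 (k = 2 - 1*177165 = 2 - 177165 = -177163)
x = -503303794 (x = -⅔ + ((-166374 + 140714)*(7155 - 182*(-284)))/3 = -⅔ + (-25660*(7155 + 51688))/3 = -⅔ + (-25660*58843)/3 = -⅔ + (⅓)*(-1509911380) = -⅔ - 1509911380/3 = -503303794)
(159564 + √(k + 90151))/(x - 290087) = (159564 + √(-177163 + 90151))/(-503303794 - 290087) = (159564 + √(-87012))/(-503593881) = (159564 + 6*I*√2417)*(-1/503593881) = -53188/167864627 - 2*I*√2417/167864627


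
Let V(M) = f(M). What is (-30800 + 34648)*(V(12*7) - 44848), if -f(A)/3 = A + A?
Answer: -174514496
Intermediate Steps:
f(A) = -6*A (f(A) = -3*(A + A) = -6*A)
V(M) = -6*M
(-30800 + 34648)*(V(12*7) - 44848) = (-30800 + 34648)*(-72*7 - 44848) = 3848*(-6*84 - 44848) = 3848*(-504 - 44848) = 3848*(-45352) = -174514496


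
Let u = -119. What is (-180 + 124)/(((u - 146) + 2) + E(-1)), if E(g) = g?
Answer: 7/33 ≈ 0.21212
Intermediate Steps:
(-180 + 124)/(((u - 146) + 2) + E(-1)) = (-180 + 124)/(((-119 - 146) + 2) - 1) = -56/((-265 + 2) - 1) = -56/(-263 - 1) = -56/(-264) = -56*(-1/264) = 7/33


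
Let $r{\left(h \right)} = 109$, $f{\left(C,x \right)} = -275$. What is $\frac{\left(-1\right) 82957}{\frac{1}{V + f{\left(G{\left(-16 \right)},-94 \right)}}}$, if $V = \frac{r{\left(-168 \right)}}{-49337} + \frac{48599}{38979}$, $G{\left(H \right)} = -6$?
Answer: $\frac{43673618845141061}{1923106923} \approx 2.271 \cdot 10^{7}$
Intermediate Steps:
$V = \frac{2393480152}{1923106923}$ ($V = \frac{109}{-49337} + \frac{48599}{38979} = 109 \left(- \frac{1}{49337}\right) + 48599 \cdot \frac{1}{38979} = - \frac{109}{49337} + \frac{48599}{38979} = \frac{2393480152}{1923106923} \approx 1.2446$)
$\frac{\left(-1\right) 82957}{\frac{1}{V + f{\left(G{\left(-16 \right)},-94 \right)}}} = \frac{\left(-1\right) 82957}{\frac{1}{\frac{2393480152}{1923106923} - 275}} = - \frac{82957}{\frac{1}{- \frac{526460923673}{1923106923}}} = - \frac{82957}{- \frac{1923106923}{526460923673}} = \left(-82957\right) \left(- \frac{526460923673}{1923106923}\right) = \frac{43673618845141061}{1923106923}$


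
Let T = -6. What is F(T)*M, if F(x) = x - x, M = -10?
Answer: 0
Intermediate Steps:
F(x) = 0
F(T)*M = 0*(-10) = 0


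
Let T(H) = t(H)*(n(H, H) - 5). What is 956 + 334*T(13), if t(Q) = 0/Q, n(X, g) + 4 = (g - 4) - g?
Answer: 956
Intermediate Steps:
n(X, g) = -8 (n(X, g) = -4 + ((g - 4) - g) = -4 + ((-4 + g) - g) = -4 - 4 = -8)
t(Q) = 0
T(H) = 0 (T(H) = 0*(-8 - 5) = 0*(-13) = 0)
956 + 334*T(13) = 956 + 334*0 = 956 + 0 = 956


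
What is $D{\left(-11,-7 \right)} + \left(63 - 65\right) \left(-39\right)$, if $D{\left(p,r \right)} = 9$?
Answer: $87$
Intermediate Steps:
$D{\left(-11,-7 \right)} + \left(63 - 65\right) \left(-39\right) = 9 + \left(63 - 65\right) \left(-39\right) = 9 - -78 = 9 + 78 = 87$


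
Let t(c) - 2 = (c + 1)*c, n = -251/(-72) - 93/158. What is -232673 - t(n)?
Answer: -7528179682489/32353344 ≈ -2.3269e+5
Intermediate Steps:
n = 16481/5688 (n = -251*(-1/72) - 93*1/158 = 251/72 - 93/158 = 16481/5688 ≈ 2.8975)
t(c) = 2 + c*(1 + c) (t(c) = 2 + (c + 1)*c = 2 + (1 + c)*c = 2 + c*(1 + c))
-232673 - t(n) = -232673 - (2 + 16481/5688 + (16481/5688)**2) = -232673 - (2 + 16481/5688 + 271623361/32353344) = -232673 - 1*430073977/32353344 = -232673 - 430073977/32353344 = -7528179682489/32353344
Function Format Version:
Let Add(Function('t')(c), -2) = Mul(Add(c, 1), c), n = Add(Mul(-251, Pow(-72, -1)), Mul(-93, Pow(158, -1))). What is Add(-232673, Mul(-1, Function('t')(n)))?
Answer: Rational(-7528179682489, 32353344) ≈ -2.3269e+5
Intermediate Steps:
n = Rational(16481, 5688) (n = Add(Mul(-251, Rational(-1, 72)), Mul(-93, Rational(1, 158))) = Add(Rational(251, 72), Rational(-93, 158)) = Rational(16481, 5688) ≈ 2.8975)
Function('t')(c) = Add(2, Mul(c, Add(1, c))) (Function('t')(c) = Add(2, Mul(Add(c, 1), c)) = Add(2, Mul(Add(1, c), c)) = Add(2, Mul(c, Add(1, c))))
Add(-232673, Mul(-1, Function('t')(n))) = Add(-232673, Mul(-1, Add(2, Rational(16481, 5688), Pow(Rational(16481, 5688), 2)))) = Add(-232673, Mul(-1, Add(2, Rational(16481, 5688), Rational(271623361, 32353344)))) = Add(-232673, Mul(-1, Rational(430073977, 32353344))) = Add(-232673, Rational(-430073977, 32353344)) = Rational(-7528179682489, 32353344)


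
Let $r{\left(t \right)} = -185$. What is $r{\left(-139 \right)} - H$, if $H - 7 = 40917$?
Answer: $-41109$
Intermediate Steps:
$H = 40924$ ($H = 7 + 40917 = 40924$)
$r{\left(-139 \right)} - H = -185 - 40924 = -41109$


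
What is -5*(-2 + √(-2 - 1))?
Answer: 10 - 5*I*√3 ≈ 10.0 - 8.6602*I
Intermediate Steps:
-5*(-2 + √(-2 - 1)) = -5*(-2 + √(-3)) = -5*(-2 + I*√3) = 10 - 5*I*√3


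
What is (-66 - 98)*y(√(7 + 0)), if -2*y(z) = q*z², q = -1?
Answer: -574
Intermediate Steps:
y(z) = z²/2 (y(z) = -(-1)*z²/2 = z²/2)
(-66 - 98)*y(√(7 + 0)) = (-66 - 98)*((√(7 + 0))²/2) = -82*(√7)² = -82*7 = -164*7/2 = -574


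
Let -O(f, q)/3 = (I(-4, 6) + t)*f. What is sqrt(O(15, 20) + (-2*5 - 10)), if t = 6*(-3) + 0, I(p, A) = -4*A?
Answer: sqrt(1870) ≈ 43.243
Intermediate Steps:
t = -18 (t = -18 + 0 = -18)
O(f, q) = 126*f (O(f, q) = -3*(-4*6 - 18)*f = -3*(-24 - 18)*f = -(-126)*f = 126*f)
sqrt(O(15, 20) + (-2*5 - 10)) = sqrt(126*15 + (-2*5 - 10)) = sqrt(1890 + (-10 - 10)) = sqrt(1890 - 20) = sqrt(1870)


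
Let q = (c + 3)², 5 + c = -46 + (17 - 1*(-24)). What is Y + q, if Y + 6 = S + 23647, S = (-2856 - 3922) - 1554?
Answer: 15358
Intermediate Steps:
S = -8332 (S = -6778 - 1554 = -8332)
c = -10 (c = -5 + (-46 + (17 - 1*(-24))) = -5 + (-46 + (17 + 24)) = -5 + (-46 + 41) = -5 - 5 = -10)
Y = 15309 (Y = -6 + (-8332 + 23647) = -6 + 15315 = 15309)
q = 49 (q = (-10 + 3)² = (-7)² = 49)
Y + q = 15309 + 49 = 15358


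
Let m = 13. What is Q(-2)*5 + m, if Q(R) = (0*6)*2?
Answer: 13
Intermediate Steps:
Q(R) = 0 (Q(R) = 0*2 = 0)
Q(-2)*5 + m = 0*5 + 13 = 0 + 13 = 13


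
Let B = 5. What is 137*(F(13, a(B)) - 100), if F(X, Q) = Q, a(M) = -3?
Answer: -14111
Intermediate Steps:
137*(F(13, a(B)) - 100) = 137*(-3 - 100) = 137*(-103) = -14111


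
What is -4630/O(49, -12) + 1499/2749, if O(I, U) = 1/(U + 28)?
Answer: -203644421/2749 ≈ -74080.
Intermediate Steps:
O(I, U) = 1/(28 + U)
-4630/O(49, -12) + 1499/2749 = -4630/(1/(28 - 12)) + 1499/2749 = -4630/(1/16) + 1499*(1/2749) = -4630/1/16 + 1499/2749 = -4630*16 + 1499/2749 = -74080 + 1499/2749 = -203644421/2749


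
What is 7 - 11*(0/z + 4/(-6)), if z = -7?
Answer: 43/3 ≈ 14.333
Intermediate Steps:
7 - 11*(0/z + 4/(-6)) = 7 - 11*(0/(-7) + 4/(-6)) = 7 - 11*(0*(-1/7) + 4*(-1/6)) = 7 - 11*(0 - 2/3) = 7 - 11*(-2/3) = 7 + 22/3 = 43/3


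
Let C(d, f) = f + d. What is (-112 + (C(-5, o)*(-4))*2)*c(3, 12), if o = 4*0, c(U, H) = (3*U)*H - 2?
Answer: -7632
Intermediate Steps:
c(U, H) = -2 + 3*H*U (c(U, H) = 3*H*U - 2 = -2 + 3*H*U)
o = 0
C(d, f) = d + f
(-112 + (C(-5, o)*(-4))*2)*c(3, 12) = (-112 + ((-5 + 0)*(-4))*2)*(-2 + 3*12*3) = (-112 - 5*(-4)*2)*(-2 + 108) = (-112 + 20*2)*106 = (-112 + 40)*106 = -72*106 = -7632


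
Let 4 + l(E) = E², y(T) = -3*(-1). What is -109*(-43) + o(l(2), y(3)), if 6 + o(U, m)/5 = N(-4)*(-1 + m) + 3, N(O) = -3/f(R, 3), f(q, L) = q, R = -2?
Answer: 4687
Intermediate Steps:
y(T) = 3
N(O) = 3/2 (N(O) = -3/(-2) = -3*(-½) = 3/2)
l(E) = -4 + E²
o(U, m) = -45/2 + 15*m/2 (o(U, m) = -30 + 5*(3*(-1 + m)/2 + 3) = -30 + 5*((-3/2 + 3*m/2) + 3) = -30 + 5*(3/2 + 3*m/2) = -30 + (15/2 + 15*m/2) = -45/2 + 15*m/2)
-109*(-43) + o(l(2), y(3)) = -109*(-43) + (-45/2 + (15/2)*3) = 4687 + (-45/2 + 45/2) = 4687 + 0 = 4687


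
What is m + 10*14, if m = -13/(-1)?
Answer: 153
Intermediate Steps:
m = 13 (m = -13*(-1) = 13)
m + 10*14 = 13 + 10*14 = 13 + 140 = 153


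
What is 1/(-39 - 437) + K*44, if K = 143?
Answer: 2994991/476 ≈ 6292.0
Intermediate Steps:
1/(-39 - 437) + K*44 = 1/(-39 - 437) + 143*44 = 1/(-476) + 6292 = -1/476 + 6292 = 2994991/476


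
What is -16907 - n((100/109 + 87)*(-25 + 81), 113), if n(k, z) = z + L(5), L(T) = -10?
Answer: -17010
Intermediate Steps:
n(k, z) = -10 + z (n(k, z) = z - 10 = -10 + z)
-16907 - n((100/109 + 87)*(-25 + 81), 113) = -16907 - (-10 + 113) = -16907 - 1*103 = -16907 - 103 = -17010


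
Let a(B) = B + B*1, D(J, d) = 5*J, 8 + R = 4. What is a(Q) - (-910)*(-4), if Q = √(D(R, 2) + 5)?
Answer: -3640 + 2*I*√15 ≈ -3640.0 + 7.746*I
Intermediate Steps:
R = -4 (R = -8 + 4 = -4)
Q = I*√15 (Q = √(5*(-4) + 5) = √(-20 + 5) = √(-15) = I*√15 ≈ 3.873*I)
a(B) = 2*B (a(B) = B + B = 2*B)
a(Q) - (-910)*(-4) = 2*(I*√15) - (-910)*(-4) = 2*I*√15 - 1*3640 = 2*I*√15 - 3640 = -3640 + 2*I*√15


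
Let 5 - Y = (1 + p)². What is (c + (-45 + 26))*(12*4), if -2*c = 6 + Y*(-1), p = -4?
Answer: -1152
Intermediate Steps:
Y = -4 (Y = 5 - (1 - 4)² = 5 - 1*(-3)² = 5 - 1*9 = 5 - 9 = -4)
c = -5 (c = -(6 - 4*(-1))/2 = -(6 + 4)/2 = -½*10 = -5)
(c + (-45 + 26))*(12*4) = (-5 + (-45 + 26))*(12*4) = (-5 - 19)*48 = -24*48 = -1152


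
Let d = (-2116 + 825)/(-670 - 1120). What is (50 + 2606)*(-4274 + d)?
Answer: -10158096432/895 ≈ -1.1350e+7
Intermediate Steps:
d = 1291/1790 (d = -1291/(-1790) = -1291*(-1/1790) = 1291/1790 ≈ 0.72123)
(50 + 2606)*(-4274 + d) = (50 + 2606)*(-4274 + 1291/1790) = 2656*(-7649169/1790) = -10158096432/895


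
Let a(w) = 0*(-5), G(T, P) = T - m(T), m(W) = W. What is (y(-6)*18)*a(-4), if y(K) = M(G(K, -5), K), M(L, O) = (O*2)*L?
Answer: 0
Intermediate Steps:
G(T, P) = 0 (G(T, P) = T - T = 0)
M(L, O) = 2*L*O (M(L, O) = (2*O)*L = 2*L*O)
y(K) = 0 (y(K) = 2*0*K = 0)
a(w) = 0
(y(-6)*18)*a(-4) = (0*18)*0 = 0*0 = 0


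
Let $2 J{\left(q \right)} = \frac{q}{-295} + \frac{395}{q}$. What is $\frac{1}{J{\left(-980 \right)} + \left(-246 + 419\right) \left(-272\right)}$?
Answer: $- \frac{23128}{1088277413} \approx -2.1252 \cdot 10^{-5}$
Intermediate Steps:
$J{\left(q \right)} = - \frac{q}{590} + \frac{395}{2 q}$ ($J{\left(q \right)} = \frac{\frac{q}{-295} + \frac{395}{q}}{2} = \frac{q \left(- \frac{1}{295}\right) + \frac{395}{q}}{2} = \frac{- \frac{q}{295} + \frac{395}{q}}{2} = \frac{\frac{395}{q} - \frac{q}{295}}{2} = - \frac{q}{590} + \frac{395}{2 q}$)
$\frac{1}{J{\left(-980 \right)} + \left(-246 + 419\right) \left(-272\right)} = \frac{1}{\frac{116525 - \left(-980\right)^{2}}{590 \left(-980\right)} + \left(-246 + 419\right) \left(-272\right)} = \frac{1}{\frac{1}{590} \left(- \frac{1}{980}\right) \left(116525 - 960400\right) + 173 \left(-272\right)} = \frac{1}{\frac{1}{590} \left(- \frac{1}{980}\right) \left(116525 - 960400\right) - 47056} = \frac{1}{\frac{1}{590} \left(- \frac{1}{980}\right) \left(-843875\right) - 47056} = \frac{1}{\frac{33755}{23128} - 47056} = \frac{1}{- \frac{1088277413}{23128}} = - \frac{23128}{1088277413}$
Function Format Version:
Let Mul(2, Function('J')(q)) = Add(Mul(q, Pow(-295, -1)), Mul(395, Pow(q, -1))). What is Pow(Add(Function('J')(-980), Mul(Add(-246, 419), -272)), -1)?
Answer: Rational(-23128, 1088277413) ≈ -2.1252e-5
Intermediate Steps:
Function('J')(q) = Add(Mul(Rational(-1, 590), q), Mul(Rational(395, 2), Pow(q, -1))) (Function('J')(q) = Mul(Rational(1, 2), Add(Mul(q, Pow(-295, -1)), Mul(395, Pow(q, -1)))) = Mul(Rational(1, 2), Add(Mul(q, Rational(-1, 295)), Mul(395, Pow(q, -1)))) = Mul(Rational(1, 2), Add(Mul(Rational(-1, 295), q), Mul(395, Pow(q, -1)))) = Mul(Rational(1, 2), Add(Mul(395, Pow(q, -1)), Mul(Rational(-1, 295), q))) = Add(Mul(Rational(-1, 590), q), Mul(Rational(395, 2), Pow(q, -1))))
Pow(Add(Function('J')(-980), Mul(Add(-246, 419), -272)), -1) = Pow(Add(Mul(Rational(1, 590), Pow(-980, -1), Add(116525, Mul(-1, Pow(-980, 2)))), Mul(Add(-246, 419), -272)), -1) = Pow(Add(Mul(Rational(1, 590), Rational(-1, 980), Add(116525, Mul(-1, 960400))), Mul(173, -272)), -1) = Pow(Add(Mul(Rational(1, 590), Rational(-1, 980), Add(116525, -960400)), -47056), -1) = Pow(Add(Mul(Rational(1, 590), Rational(-1, 980), -843875), -47056), -1) = Pow(Add(Rational(33755, 23128), -47056), -1) = Pow(Rational(-1088277413, 23128), -1) = Rational(-23128, 1088277413)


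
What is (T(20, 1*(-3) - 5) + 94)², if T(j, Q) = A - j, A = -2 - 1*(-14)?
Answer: 7396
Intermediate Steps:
A = 12 (A = -2 + 14 = 12)
T(j, Q) = 12 - j
(T(20, 1*(-3) - 5) + 94)² = ((12 - 1*20) + 94)² = ((12 - 20) + 94)² = (-8 + 94)² = 86² = 7396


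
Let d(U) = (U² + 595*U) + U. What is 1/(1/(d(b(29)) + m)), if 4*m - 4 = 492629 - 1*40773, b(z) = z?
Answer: 131090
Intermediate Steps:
m = 112965 (m = 1 + (492629 - 1*40773)/4 = 1 + (492629 - 40773)/4 = 1 + (¼)*451856 = 1 + 112964 = 112965)
d(U) = U² + 596*U
1/(1/(d(b(29)) + m)) = 1/(1/(29*(596 + 29) + 112965)) = 1/(1/(29*625 + 112965)) = 1/(1/(18125 + 112965)) = 1/(1/131090) = 131090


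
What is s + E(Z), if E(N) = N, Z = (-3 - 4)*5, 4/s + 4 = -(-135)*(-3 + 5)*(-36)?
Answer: -85086/2431 ≈ -35.000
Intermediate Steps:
s = -1/2431 (s = 4/(-4 - (-135)*(-3 + 5)*(-36)) = 4/(-4 - (-135)*2*(-36)) = 4/(-4 - 27*(-10)*(-36)) = 4/(-4 + 270*(-36)) = 4/(-4 - 9720) = 4/(-9724) = 4*(-1/9724) = -1/2431 ≈ -0.00041135)
Z = -35 (Z = -7*5 = -35)
s + E(Z) = -1/2431 - 35 = -85086/2431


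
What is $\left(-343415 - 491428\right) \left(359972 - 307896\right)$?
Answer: $-43475284068$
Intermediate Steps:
$\left(-343415 - 491428\right) \left(359972 - 307896\right) = \left(-834843\right) 52076 = -43475284068$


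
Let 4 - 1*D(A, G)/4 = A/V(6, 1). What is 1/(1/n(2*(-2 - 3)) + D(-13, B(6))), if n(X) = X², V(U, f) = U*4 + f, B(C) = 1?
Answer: 100/1809 ≈ 0.055279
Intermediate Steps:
V(U, f) = f + 4*U (V(U, f) = 4*U + f = f + 4*U)
D(A, G) = 16 - 4*A/25 (D(A, G) = 16 - 4*A/(1 + 4*6) = 16 - 4*A/(1 + 24) = 16 - 4*A/25)
1/(1/n(2*(-2 - 3)) + D(-13, B(6))) = 1/(1/((2*(-2 - 3))²) + (16 - 4/25*(-13))) = 1/(1/((2*(-5))²) + (16 + 52/25)) = 1/(1/((-10)²) + 452/25) = 1/(1/100 + 452/25) = 1/(1809/100) = 100/1809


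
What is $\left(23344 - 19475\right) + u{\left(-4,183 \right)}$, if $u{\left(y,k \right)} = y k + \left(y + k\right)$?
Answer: $3316$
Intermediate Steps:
$u{\left(y,k \right)} = k + y + k y$ ($u{\left(y,k \right)} = k y + \left(k + y\right) = k + y + k y$)
$\left(23344 - 19475\right) + u{\left(-4,183 \right)} = \left(23344 - 19475\right) + \left(183 - 4 + 183 \left(-4\right)\right) = 3869 - 553 = 3316$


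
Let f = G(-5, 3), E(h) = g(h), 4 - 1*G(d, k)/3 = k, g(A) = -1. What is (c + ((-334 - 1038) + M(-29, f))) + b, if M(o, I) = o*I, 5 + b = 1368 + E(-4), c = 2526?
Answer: 2429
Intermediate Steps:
G(d, k) = 12 - 3*k
E(h) = -1
f = 3 (f = 12 - 3*3 = 12 - 9 = 3)
b = 1362 (b = -5 + (1368 - 1) = -5 + 1367 = 1362)
M(o, I) = I*o
(c + ((-334 - 1038) + M(-29, f))) + b = (2526 + ((-334 - 1038) + 3*(-29))) + 1362 = (2526 + (-1372 - 87)) + 1362 = (2526 - 1459) + 1362 = 1067 + 1362 = 2429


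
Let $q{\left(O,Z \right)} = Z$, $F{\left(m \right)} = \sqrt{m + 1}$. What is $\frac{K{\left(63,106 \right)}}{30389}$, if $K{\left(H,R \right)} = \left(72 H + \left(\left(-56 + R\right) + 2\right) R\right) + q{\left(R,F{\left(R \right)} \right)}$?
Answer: $\frac{10048}{30389} + \frac{\sqrt{107}}{30389} \approx 0.33099$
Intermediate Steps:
$F{\left(m \right)} = \sqrt{1 + m}$
$K{\left(H,R \right)} = \sqrt{1 + R} + 72 H + R \left(-54 + R\right)$ ($K{\left(H,R \right)} = \left(72 H + \left(\left(-56 + R\right) + 2\right) R\right) + \sqrt{1 + R} = \left(72 H + \left(-54 + R\right) R\right) + \sqrt{1 + R} = \left(72 H + R \left(-54 + R\right)\right) + \sqrt{1 + R} = \sqrt{1 + R} + 72 H + R \left(-54 + R\right)$)
$\frac{K{\left(63,106 \right)}}{30389} = \frac{106^{2} + \sqrt{1 + 106} - 5724 + 72 \cdot 63}{30389} = \left(11236 + \sqrt{107} - 5724 + 4536\right) \frac{1}{30389} = \left(10048 + \sqrt{107}\right) \frac{1}{30389} = \frac{10048}{30389} + \frac{\sqrt{107}}{30389}$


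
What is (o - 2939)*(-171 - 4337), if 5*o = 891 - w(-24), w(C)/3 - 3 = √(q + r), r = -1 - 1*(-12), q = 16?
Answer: 62269004/5 + 40572*√3/5 ≈ 1.2468e+7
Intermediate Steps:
r = 11 (r = -1 + 12 = 11)
w(C) = 9 + 9*√3 (w(C) = 9 + 3*√(16 + 11) = 9 + 3*√27 = 9 + 3*(3*√3) = 9 + 9*√3)
o = 882/5 - 9*√3/5 (o = (891 - (9 + 9*√3))/5 = (891 + (-9 - 9*√3))/5 = (882 - 9*√3)/5 = 882/5 - 9*√3/5 ≈ 173.28)
(o - 2939)*(-171 - 4337) = ((882/5 - 9*√3/5) - 2939)*(-171 - 4337) = (-13813/5 - 9*√3/5)*(-4508) = 62269004/5 + 40572*√3/5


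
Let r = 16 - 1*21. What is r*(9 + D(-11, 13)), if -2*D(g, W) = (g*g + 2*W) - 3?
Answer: 315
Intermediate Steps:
D(g, W) = 3/2 - W - g²/2 (D(g, W) = -((g*g + 2*W) - 3)/2 = -((g² + 2*W) - 3)/2 = -(-3 + g² + 2*W)/2 = 3/2 - W - g²/2)
r = -5 (r = 16 - 21 = -5)
r*(9 + D(-11, 13)) = -5*(9 + (3/2 - 1*13 - ½*(-11)²)) = -5*(9 + (3/2 - 13 - ½*121)) = -5*(9 + (3/2 - 13 - 121/2)) = -5*(9 - 72) = -5*(-63) = 315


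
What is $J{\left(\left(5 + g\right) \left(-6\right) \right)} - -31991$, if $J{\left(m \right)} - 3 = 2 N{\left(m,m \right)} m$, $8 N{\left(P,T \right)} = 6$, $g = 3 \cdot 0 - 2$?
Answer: $31967$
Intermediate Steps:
$g = -2$ ($g = 0 - 2 = -2$)
$N{\left(P,T \right)} = \frac{3}{4}$ ($N{\left(P,T \right)} = \frac{1}{8} \cdot 6 = \frac{3}{4}$)
$J{\left(m \right)} = 3 + \frac{3 m}{2}$ ($J{\left(m \right)} = 3 + 2 \cdot \frac{3}{4} m = 3 + \frac{3 m}{2}$)
$J{\left(\left(5 + g\right) \left(-6\right) \right)} - -31991 = \left(3 + \frac{3 \left(5 - 2\right) \left(-6\right)}{2}\right) - -31991 = \left(3 + \frac{3 \cdot 3 \left(-6\right)}{2}\right) + 31991 = \left(3 + \frac{3}{2} \left(-18\right)\right) + 31991 = \left(3 - 27\right) + 31991 = -24 + 31991 = 31967$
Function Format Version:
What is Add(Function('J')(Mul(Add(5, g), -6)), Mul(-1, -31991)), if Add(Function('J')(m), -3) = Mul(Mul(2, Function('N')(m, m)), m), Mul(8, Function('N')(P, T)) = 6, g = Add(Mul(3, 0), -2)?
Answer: 31967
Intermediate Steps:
g = -2 (g = Add(0, -2) = -2)
Function('N')(P, T) = Rational(3, 4) (Function('N')(P, T) = Mul(Rational(1, 8), 6) = Rational(3, 4))
Function('J')(m) = Add(3, Mul(Rational(3, 2), m)) (Function('J')(m) = Add(3, Mul(Mul(2, Rational(3, 4)), m)) = Add(3, Mul(Rational(3, 2), m)))
Add(Function('J')(Mul(Add(5, g), -6)), Mul(-1, -31991)) = Add(Add(3, Mul(Rational(3, 2), Mul(Add(5, -2), -6))), Mul(-1, -31991)) = Add(Add(3, Mul(Rational(3, 2), Mul(3, -6))), 31991) = Add(Add(3, Mul(Rational(3, 2), -18)), 31991) = Add(Add(3, -27), 31991) = Add(-24, 31991) = 31967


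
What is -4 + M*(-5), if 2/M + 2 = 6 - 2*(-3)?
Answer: -5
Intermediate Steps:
M = ⅕ (M = 2/(-2 + (6 - 2*(-3))) = 2/(-2 + (6 + 6)) = 2/(-2 + 12) = 2/10 = 2*(⅒) = ⅕ ≈ 0.20000)
-4 + M*(-5) = -4 + (⅕)*(-5) = -4 - 1 = -5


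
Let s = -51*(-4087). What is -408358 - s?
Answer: -616795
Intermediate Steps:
s = 208437
-408358 - s = -408358 - 1*208437 = -408358 - 208437 = -616795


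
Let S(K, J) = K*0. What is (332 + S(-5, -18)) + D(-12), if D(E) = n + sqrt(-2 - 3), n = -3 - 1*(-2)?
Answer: 331 + I*sqrt(5) ≈ 331.0 + 2.2361*I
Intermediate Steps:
n = -1 (n = -3 + 2 = -1)
S(K, J) = 0
D(E) = -1 + I*sqrt(5) (D(E) = -1 + sqrt(-2 - 3) = -1 + sqrt(-5) = -1 + I*sqrt(5))
(332 + S(-5, -18)) + D(-12) = (332 + 0) + (-1 + I*sqrt(5)) = 332 + (-1 + I*sqrt(5)) = 331 + I*sqrt(5)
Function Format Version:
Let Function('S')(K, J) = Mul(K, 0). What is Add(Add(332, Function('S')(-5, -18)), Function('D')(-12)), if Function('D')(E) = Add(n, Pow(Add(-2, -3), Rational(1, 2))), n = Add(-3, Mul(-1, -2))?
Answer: Add(331, Mul(I, Pow(5, Rational(1, 2)))) ≈ Add(331.00, Mul(2.2361, I))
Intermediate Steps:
n = -1 (n = Add(-3, 2) = -1)
Function('S')(K, J) = 0
Function('D')(E) = Add(-1, Mul(I, Pow(5, Rational(1, 2)))) (Function('D')(E) = Add(-1, Pow(Add(-2, -3), Rational(1, 2))) = Add(-1, Pow(-5, Rational(1, 2))) = Add(-1, Mul(I, Pow(5, Rational(1, 2)))))
Add(Add(332, Function('S')(-5, -18)), Function('D')(-12)) = Add(Add(332, 0), Add(-1, Mul(I, Pow(5, Rational(1, 2))))) = Add(332, Add(-1, Mul(I, Pow(5, Rational(1, 2))))) = Add(331, Mul(I, Pow(5, Rational(1, 2))))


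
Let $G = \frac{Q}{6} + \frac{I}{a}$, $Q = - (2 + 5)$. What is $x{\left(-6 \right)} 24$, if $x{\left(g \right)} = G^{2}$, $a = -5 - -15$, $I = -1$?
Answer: $\frac{2888}{75} \approx 38.507$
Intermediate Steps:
$Q = -7$ ($Q = \left(-1\right) 7 = -7$)
$a = 10$ ($a = -5 + 15 = 10$)
$G = - \frac{19}{15}$ ($G = - \frac{7}{6} - \frac{1}{10} = - \frac{19}{15} \approx -1.2667$)
$x{\left(g \right)} = \frac{361}{225}$ ($x{\left(g \right)} = \left(- \frac{19}{15}\right)^{2} = \frac{361}{225}$)
$x{\left(-6 \right)} 24 = \frac{361}{225} \cdot 24 = \frac{2888}{75}$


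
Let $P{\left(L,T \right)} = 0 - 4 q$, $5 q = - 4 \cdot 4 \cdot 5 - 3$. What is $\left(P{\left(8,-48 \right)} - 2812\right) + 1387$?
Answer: $- \frac{6793}{5} \approx -1358.6$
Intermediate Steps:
$q = - \frac{83}{5}$ ($q = \frac{- 4 \cdot 4 \cdot 5 - 3}{5} = \frac{\left(-4\right) 20 - 3}{5} = \frac{-80 - 3}{5} = \frac{1}{5} \left(-83\right) = - \frac{83}{5} \approx -16.6$)
$P{\left(L,T \right)} = \frac{332}{5}$ ($P{\left(L,T \right)} = 0 - - \frac{332}{5} = 0 + \frac{332}{5} = \frac{332}{5}$)
$\left(P{\left(8,-48 \right)} - 2812\right) + 1387 = \left(\frac{332}{5} - 2812\right) + 1387 = - \frac{13728}{5} + 1387 = - \frac{6793}{5}$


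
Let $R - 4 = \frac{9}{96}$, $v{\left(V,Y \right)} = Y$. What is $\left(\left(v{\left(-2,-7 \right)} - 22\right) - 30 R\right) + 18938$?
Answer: $\frac{300579}{16} \approx 18786.0$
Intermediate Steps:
$R = \frac{131}{32}$ ($R = 4 + \frac{9}{96} = 4 + 9 \cdot \frac{1}{96} = 4 + \frac{3}{32} = \frac{131}{32} \approx 4.0938$)
$\left(\left(v{\left(-2,-7 \right)} - 22\right) - 30 R\right) + 18938 = \left(\left(-7 - 22\right) - \frac{1965}{16}\right) + 18938 = \left(-29 - \frac{1965}{16}\right) + 18938 = - \frac{2429}{16} + 18938 = \frac{300579}{16}$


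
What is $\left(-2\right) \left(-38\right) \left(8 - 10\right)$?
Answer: $-152$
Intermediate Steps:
$\left(-2\right) \left(-38\right) \left(8 - 10\right) = 76 \left(-2\right) = -152$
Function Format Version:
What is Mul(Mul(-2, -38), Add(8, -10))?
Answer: -152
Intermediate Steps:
Mul(Mul(-2, -38), Add(8, -10)) = Mul(76, -2) = -152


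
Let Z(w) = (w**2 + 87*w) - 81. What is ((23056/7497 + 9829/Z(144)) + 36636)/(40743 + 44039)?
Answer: 1012764954233/2343496481298 ≈ 0.43216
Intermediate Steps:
Z(w) = -81 + w**2 + 87*w
((23056/7497 + 9829/Z(144)) + 36636)/(40743 + 44039) = ((23056/7497 + 9829/(-81 + 144**2 + 87*144)) + 36636)/(40743 + 44039) = ((23056*(1/7497) + 9829/(-81 + 20736 + 12528)) + 36636)/84782 = ((23056/7497 + 9829/33183) + 36636)*(1/84782) = (93195029/27641439 + 36636)*(1/84782) = (1012764954233/27641439)*(1/84782) = 1012764954233/2343496481298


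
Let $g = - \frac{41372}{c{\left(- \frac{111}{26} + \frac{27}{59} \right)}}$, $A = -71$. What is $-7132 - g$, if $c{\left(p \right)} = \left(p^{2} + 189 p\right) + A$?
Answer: $- \frac{13135249779580}{1828083989} \approx -7185.3$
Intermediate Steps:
$c{\left(p \right)} = -71 + p^{2} + 189 p$ ($c{\left(p \right)} = \left(p^{2} + 189 p\right) - 71 = -71 + p^{2} + 189 p$)
$g = \frac{97354770032}{1828083989}$ ($g = - \frac{41372}{-71 + \left(- \frac{111}{26} + \frac{27}{59}\right)^{2} + 189 \left(- \frac{111}{26} + \frac{27}{59}\right)} = - \frac{41372}{-71 + \left(- \frac{5847}{1534}\right)^{2} + 189 \left(- \frac{5847}{1534}\right)} = - \frac{41372}{-71 + \frac{34187409}{2353156} - \frac{1105083}{1534}} = - \frac{41372}{- \frac{1828083989}{2353156}} = \left(-41372\right) \left(- \frac{2353156}{1828083989}\right) = \frac{97354770032}{1828083989} \approx 53.255$)
$-7132 - g = -7132 - \frac{97354770032}{1828083989} = - \frac{13135249779580}{1828083989}$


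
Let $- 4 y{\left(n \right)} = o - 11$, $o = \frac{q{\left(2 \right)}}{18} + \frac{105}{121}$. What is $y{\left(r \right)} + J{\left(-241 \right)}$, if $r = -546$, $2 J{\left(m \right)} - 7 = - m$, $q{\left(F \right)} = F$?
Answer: $\frac{551057}{4356} \approx 126.51$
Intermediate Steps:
$J{\left(m \right)} = \frac{7}{2} - \frac{m}{2}$ ($J{\left(m \right)} = \frac{7}{2} + \frac{\left(-1\right) m}{2} = \frac{7}{2} - \frac{m}{2}$)
$o = \frac{1066}{1089}$ ($o = \frac{2}{18} + \frac{105}{121} = 2 \cdot \frac{1}{18} + 105 \cdot \frac{1}{121} = \frac{1}{9} + \frac{105}{121} = \frac{1066}{1089} \approx 0.97888$)
$y{\left(n \right)} = \frac{10913}{4356}$ ($y{\left(n \right)} = - \frac{\frac{1066}{1089} - 11}{4} = \left(- \frac{1}{4}\right) \left(- \frac{10913}{1089}\right) = \frac{10913}{4356}$)
$y{\left(r \right)} + J{\left(-241 \right)} = \frac{10913}{4356} + \left(\frac{7}{2} - - \frac{241}{2}\right) = \frac{10913}{4356} + \left(\frac{7}{2} + \frac{241}{2}\right) = \frac{10913}{4356} + 124 = \frac{551057}{4356}$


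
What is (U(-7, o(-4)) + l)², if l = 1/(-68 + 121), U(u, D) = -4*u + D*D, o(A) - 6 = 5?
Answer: 62378404/2809 ≈ 22207.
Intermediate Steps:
o(A) = 11 (o(A) = 6 + 5 = 11)
U(u, D) = D² - 4*u (U(u, D) = -4*u + D² = D² - 4*u)
l = 1/53 ≈ 0.018868
(U(-7, o(-4)) + l)² = ((11² - 4*(-7)) + 1/53)² = ((121 + 28) + 1/53)² = (149 + 1/53)² = (7898/53)² = 62378404/2809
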